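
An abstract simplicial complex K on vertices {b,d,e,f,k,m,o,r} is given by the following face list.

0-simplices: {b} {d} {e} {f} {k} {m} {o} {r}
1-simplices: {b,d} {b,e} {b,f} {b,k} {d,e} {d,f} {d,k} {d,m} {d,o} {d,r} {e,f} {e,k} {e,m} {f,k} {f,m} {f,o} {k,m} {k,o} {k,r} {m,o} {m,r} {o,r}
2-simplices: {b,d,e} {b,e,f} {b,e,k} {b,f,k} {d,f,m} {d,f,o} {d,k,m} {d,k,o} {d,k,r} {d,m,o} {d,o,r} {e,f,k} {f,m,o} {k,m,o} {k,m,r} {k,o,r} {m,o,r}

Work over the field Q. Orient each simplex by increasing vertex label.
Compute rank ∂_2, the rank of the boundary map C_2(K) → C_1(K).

n_0=8 n_1=22 n_2=17  [Q]
∂1: piv[bd,be,bf,bk,dm,do,dr] rk=7  ker:de,df,dk,ef,ek,em,fk,fm,fo,km,ko,kr,mo,mr,or
∂2: piv[bde,bef,bek,bfk,dfm,dfo,dkm,dko,dkr,dmo,dor,kmr] rk=12  ker:efk,fmo,kmo,kor,mor
rk∂_2=12

rank∂_2=12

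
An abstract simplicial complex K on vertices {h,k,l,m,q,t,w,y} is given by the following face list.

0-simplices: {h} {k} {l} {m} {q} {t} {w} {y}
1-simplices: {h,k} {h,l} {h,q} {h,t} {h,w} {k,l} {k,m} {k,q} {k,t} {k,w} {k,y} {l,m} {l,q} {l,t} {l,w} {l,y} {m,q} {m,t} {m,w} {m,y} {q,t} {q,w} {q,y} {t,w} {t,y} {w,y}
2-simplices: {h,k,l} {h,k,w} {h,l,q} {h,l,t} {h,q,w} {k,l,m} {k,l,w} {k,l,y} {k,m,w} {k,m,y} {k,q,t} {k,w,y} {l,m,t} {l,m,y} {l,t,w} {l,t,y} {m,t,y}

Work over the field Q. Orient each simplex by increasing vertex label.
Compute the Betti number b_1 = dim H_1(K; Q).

b_1=4

n_0=8 n_1=26 n_2=17  [Q]
∂1: piv[hk,hl,hq,ht,hw,km,ky] rk=7  ker:kl,kq,kt,kw,lm,lq,lt,lw,ly,mq,mt,mw,my,qt,qw,qy,tw,ty,wy
∂2: piv[hkl,hkw,hlq,hlt,hqw,klm,klw,kly,kmw,kmy,kqt,kwy,lmt,ltw,lty] rk=15  ker:lmy,mty
b_1=(26−7)−15=4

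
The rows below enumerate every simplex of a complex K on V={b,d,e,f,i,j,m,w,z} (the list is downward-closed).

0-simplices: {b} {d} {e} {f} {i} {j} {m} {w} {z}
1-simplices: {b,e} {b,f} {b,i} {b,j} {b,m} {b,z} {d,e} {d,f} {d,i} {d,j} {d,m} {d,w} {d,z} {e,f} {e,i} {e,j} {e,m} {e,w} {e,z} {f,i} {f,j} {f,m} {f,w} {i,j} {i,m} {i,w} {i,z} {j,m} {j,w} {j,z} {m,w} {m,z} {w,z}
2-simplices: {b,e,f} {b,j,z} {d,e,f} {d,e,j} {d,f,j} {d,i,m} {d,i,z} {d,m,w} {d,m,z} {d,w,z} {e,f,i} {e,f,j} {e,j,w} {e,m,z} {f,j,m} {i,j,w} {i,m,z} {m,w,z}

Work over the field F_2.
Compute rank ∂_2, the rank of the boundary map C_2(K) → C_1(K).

n_0=9 n_1=33 n_2=18  [Z2]
∂1: piv[be,bf,bi,bj,bm,bz,de,dw] rk=8  ker:df,di,dj,dm,dz,ef,ei,ej,em,ew,ez,fi,fj,fm,fw,ij,im,iw,iz,jm,jw,jz,mw,mz,wz
∂2: piv[bef,bjz,def,dej,dfj,dim,diz,dmw,dmz,dwz,efi,ejw,emz,fjm,ijw] rk=15  ker:efj,imz,mwz
rk∂_2=15

rank∂_2=15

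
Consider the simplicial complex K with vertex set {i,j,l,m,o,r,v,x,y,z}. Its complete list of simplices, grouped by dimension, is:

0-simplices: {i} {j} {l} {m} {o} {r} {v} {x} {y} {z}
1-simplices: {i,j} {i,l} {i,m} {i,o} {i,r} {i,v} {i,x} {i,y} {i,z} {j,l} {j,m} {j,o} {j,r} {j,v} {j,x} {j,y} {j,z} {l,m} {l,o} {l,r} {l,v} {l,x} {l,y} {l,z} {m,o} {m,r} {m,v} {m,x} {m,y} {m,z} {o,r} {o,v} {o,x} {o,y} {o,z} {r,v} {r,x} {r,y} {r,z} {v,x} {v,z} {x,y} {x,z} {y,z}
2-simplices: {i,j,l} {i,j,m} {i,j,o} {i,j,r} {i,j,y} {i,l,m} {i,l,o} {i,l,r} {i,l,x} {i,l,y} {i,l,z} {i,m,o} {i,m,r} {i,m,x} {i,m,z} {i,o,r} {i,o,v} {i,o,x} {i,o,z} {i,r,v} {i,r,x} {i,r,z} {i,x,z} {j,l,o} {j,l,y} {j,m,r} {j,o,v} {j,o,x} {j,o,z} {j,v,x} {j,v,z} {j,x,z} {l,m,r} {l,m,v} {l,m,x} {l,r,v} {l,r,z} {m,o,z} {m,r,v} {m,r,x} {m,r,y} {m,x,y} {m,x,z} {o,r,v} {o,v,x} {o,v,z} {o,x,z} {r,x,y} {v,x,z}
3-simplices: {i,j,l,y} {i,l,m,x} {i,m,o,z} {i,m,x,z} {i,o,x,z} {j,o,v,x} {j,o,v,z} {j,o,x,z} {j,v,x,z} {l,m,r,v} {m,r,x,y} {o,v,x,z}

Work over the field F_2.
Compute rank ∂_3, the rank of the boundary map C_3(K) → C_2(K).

rank∂_3=11

n_0=10 n_1=44 n_2=49 n_3=12  [Z2]
∂1: piv[ij,il,im,io,ir,iv,ix,iy,iz] rk=9  ker:jl,jm,jo,jr,jv,jx,jy,jz,lm,lo,lr,lv,lx,ly,lz,mo,mr,mv,mx,my,mz,or,ov,ox,oy,oz,rv,rx,ry,rz,vx,vz,xy,xz,yz
∂2: piv[ijl,ijm,ijo,ijr,ijy,ilm,ilo,ilr,ilx,ily,ilz,imo,imr,imx,imz,ior,iov,iox,ioz,irv,irx,irz,ixz,jov,jox,joz,jvx,jvz,lmv,lrv,mry,mxy] rk=32  ker:jlo,jly,jmr,jxz,lmr,lmx,lrz,moz,mrv,mrx,mxz,orv,ovx,ovz,oxz,rxy,vxz
∂3: piv[ijly,ilmx,imoz,imxz,ioxz,jovx,jovz,joxz,jvxz,lmrv,mrxy] rk=11  ker:ovxz
rk∂_3=11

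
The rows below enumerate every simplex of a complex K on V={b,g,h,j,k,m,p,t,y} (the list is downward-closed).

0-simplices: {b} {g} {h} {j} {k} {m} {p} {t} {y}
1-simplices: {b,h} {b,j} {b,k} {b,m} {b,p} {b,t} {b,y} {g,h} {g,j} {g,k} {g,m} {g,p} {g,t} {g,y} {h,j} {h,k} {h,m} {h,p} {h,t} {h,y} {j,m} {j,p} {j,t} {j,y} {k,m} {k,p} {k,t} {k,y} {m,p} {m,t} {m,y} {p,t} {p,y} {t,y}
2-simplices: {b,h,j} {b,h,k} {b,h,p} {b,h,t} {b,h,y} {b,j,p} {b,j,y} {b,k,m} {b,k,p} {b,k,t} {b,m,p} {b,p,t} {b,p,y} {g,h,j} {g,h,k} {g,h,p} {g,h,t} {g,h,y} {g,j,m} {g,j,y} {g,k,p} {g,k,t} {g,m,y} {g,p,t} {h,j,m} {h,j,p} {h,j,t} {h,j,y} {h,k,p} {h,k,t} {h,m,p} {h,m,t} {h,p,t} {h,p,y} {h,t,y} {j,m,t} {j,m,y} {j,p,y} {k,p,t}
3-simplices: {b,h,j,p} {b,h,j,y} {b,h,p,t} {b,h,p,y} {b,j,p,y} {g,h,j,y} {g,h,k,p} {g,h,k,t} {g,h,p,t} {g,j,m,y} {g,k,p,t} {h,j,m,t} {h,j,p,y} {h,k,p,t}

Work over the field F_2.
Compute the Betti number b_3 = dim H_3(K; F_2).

n_0=9 n_1=34 n_2=39 n_3=14  [Z2]
∂1: piv[bh,bj,bk,bm,bp,bt,by,gh] rk=8  ker:gj,gk,gm,gp,gt,gy,hj,hk,hm,hp,ht,hy,jm,jp,jt,jy,km,kp,kt,ky,mp,mt,my,pt,py,ty
∂2: piv[bhj,bhk,bhp,bht,bhy,bjp,bjy,bkm,bkp,bkt,bmp,bpt,bpy,ghj,ghk,ghp,ght,ghy,gjm,gmy,hjm,hjt,hmp,hmt,hty] rk=25  ker:gjy,gkp,gkt,gpt,hjp,hjy,hkp,hkt,hpt,hpy,jmt,jmy,jpy,kpt
∂3: piv[bhjp,bhjy,bhpt,bhpy,bjpy,ghjy,ghkp,ghkt,ghpt,gjmy,gkpt,hjmt] rk=12  ker:hjpy,hkpt
b_3=(14−12)−0=2

b_3=2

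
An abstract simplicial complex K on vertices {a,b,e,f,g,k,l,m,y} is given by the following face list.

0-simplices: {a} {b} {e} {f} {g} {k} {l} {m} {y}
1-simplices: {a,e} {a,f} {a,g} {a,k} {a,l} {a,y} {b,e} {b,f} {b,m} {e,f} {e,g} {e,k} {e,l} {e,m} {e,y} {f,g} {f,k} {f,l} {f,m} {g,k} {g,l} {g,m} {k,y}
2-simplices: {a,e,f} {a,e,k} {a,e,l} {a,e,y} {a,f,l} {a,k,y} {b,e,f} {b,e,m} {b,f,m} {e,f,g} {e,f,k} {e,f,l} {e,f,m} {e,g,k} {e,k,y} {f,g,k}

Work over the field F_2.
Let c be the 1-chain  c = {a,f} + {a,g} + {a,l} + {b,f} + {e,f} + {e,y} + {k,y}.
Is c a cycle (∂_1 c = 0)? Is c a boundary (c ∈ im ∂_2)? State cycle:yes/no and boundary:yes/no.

cycle:no boundary:no

n_0=9 n_1=23 n_2=16  [Z2]
∂1: piv[ae,af,ag,ak,al,ay,be,bm] rk=8  ker:bf,ef,eg,ek,el,em,ey,fg,fk,fl,fm,gk,gl,gm,ky
∂2: piv[aef,aek,ael,aey,afl,aky,bef,bem,bfm,efg,efk,egk] rk=12  ker:efl,efm,eky,fgk
∂1c = {a} + {b} + {f} + {g} + {k} + {l}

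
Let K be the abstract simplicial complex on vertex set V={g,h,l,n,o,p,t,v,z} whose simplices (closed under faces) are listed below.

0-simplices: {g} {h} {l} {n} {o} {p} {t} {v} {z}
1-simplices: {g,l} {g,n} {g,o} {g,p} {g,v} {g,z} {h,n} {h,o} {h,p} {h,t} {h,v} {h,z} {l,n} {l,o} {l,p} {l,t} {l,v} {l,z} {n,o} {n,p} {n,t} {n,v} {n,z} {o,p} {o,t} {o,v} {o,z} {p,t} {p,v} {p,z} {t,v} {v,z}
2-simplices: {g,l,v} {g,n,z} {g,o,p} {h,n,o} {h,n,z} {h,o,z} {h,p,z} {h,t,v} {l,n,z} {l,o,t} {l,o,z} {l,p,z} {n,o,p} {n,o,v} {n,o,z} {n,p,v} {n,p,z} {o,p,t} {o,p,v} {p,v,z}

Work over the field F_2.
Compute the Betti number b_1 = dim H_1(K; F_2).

n_0=9 n_1=32 n_2=20  [Z2]
∂1: piv[gl,gn,go,gp,gv,gz,hn,ht] rk=8  ker:ho,hp,hv,hz,ln,lo,lp,lt,lv,lz,no,np,nt,nv,nz,op,ot,ov,oz,pt,pv,pz,tv,vz
∂2: piv[glv,gnz,gop,hno,hnz,hoz,hpz,htv,lnz,lot,loz,lpz,nop,nov,npv,npz,opt,pvz] rk=18  ker:noz,opv
b_1=(32−8)−18=6

b_1=6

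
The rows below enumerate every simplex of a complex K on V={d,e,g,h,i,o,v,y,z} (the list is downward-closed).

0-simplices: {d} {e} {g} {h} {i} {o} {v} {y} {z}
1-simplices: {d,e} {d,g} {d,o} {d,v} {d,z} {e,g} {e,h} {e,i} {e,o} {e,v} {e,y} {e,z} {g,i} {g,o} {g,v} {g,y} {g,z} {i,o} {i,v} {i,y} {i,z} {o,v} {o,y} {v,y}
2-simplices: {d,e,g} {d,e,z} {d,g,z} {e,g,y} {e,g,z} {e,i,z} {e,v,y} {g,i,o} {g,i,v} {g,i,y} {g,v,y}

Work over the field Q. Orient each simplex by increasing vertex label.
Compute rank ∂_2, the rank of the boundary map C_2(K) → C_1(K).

n_0=9 n_1=24 n_2=11  [Q]
∂1: piv[de,dg,do,dv,dz,eh,ei,ey] rk=8  ker:eg,eo,ev,ez,gi,go,gv,gy,gz,io,iv,iy,iz,ov,oy,vy
∂2: piv[deg,dez,dgz,egy,eiz,evy,gio,giv,giy,gvy] rk=10  ker:egz
rk∂_2=10

rank∂_2=10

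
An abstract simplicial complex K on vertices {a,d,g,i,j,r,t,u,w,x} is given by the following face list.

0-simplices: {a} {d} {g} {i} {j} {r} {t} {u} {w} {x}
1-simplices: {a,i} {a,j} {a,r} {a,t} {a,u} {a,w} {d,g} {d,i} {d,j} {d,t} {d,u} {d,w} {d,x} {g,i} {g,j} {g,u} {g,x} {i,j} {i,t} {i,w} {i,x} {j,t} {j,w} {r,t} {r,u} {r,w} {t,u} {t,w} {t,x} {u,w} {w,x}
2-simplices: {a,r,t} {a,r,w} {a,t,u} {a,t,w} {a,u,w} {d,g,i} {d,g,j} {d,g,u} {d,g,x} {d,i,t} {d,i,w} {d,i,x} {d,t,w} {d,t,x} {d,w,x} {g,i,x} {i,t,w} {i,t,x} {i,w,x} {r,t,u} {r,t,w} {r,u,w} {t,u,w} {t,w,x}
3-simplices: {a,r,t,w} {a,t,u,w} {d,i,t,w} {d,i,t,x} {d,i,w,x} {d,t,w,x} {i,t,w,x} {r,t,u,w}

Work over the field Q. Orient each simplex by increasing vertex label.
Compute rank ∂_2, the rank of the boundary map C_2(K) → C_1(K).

n_0=10 n_1=31 n_2=24 n_3=8  [Q]
∂1: piv[ai,aj,ar,at,au,aw,dg,di,dx] rk=9  ker:dj,dt,du,dw,gi,gj,gu,gx,ij,it,iw,ix,jt,jw,rt,ru,rw,tu,tw,tx,uw,wx
∂2: piv[art,arw,atu,atw,auw,dgi,dgj,dgu,dgx,dit,diw,dix,dtw,dtx,dwx,rtu] rk=16  ker:gix,itw,itx,iwx,rtw,ruw,tuw,twx
∂3: piv[artw,atuw,ditw,ditx,diwx,dtwx,rtuw] rk=7  ker:itwx
rk∂_2=16

rank∂_2=16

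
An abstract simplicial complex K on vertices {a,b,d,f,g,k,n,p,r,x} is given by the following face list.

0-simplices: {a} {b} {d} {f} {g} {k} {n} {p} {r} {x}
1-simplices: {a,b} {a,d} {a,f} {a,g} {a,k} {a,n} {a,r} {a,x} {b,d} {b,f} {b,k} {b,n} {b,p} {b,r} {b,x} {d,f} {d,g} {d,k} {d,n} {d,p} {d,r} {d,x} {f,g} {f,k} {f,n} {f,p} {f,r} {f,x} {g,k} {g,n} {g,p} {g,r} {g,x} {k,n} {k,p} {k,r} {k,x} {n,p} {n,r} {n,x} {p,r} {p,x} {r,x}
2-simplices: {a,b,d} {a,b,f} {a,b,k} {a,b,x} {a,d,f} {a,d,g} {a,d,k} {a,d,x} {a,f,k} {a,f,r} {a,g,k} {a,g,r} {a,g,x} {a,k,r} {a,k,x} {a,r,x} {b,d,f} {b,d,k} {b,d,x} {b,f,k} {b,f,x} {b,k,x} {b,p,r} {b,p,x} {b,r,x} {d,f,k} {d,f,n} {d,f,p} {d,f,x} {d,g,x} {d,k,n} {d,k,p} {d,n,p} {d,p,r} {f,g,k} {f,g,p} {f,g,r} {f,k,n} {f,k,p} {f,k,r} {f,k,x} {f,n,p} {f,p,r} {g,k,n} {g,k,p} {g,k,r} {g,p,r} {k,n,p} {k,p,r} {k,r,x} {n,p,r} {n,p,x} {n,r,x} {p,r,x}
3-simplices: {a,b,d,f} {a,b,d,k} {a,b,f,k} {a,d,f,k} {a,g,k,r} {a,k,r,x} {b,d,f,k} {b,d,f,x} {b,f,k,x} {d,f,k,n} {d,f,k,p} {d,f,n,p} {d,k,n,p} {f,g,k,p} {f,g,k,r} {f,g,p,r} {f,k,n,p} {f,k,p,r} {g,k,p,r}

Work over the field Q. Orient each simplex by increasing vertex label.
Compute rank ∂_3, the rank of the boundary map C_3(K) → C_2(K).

rank∂_3=16

n_0=10 n_1=43 n_2=54 n_3=19  [Q]
∂1: piv[ab,ad,af,ag,ak,an,ar,ax,bp] rk=9  ker:bd,bf,bk,bn,br,bx,df,dg,dk,dn,dp,dr,dx,fg,fk,fn,fp,fr,fx,gk,gn,gp,gr,gx,kn,kp,kr,kx,np,nr,nx,pr,px,rx
∂2: piv[abd,abf,abk,abx,adf,adg,adk,adx,afk,afr,agk,agr,agx,akr,akx,arx,bfx,bpr,bpx,brx,dfn,dfp,dkn,dkp,dnp,dpr,fgk,fgp,fpr,gkn,npr,npx] rk=32  ker:bdf,bdk,bdx,bfk,bkx,dfk,dfx,dgx,fgr,fkn,fkp,fkr,fkx,fnp,gkp,gkr,gpr,knp,kpr,krx,nrx,prx
∂3: piv[abdf,abdk,abfk,adfk,agkr,akrx,bdfx,bfkx,dfkn,dfkp,dfnp,dknp,fgkp,fgkr,fgpr,fkpr] rk=16  ker:bdfk,fknp,gkpr
rk∂_3=16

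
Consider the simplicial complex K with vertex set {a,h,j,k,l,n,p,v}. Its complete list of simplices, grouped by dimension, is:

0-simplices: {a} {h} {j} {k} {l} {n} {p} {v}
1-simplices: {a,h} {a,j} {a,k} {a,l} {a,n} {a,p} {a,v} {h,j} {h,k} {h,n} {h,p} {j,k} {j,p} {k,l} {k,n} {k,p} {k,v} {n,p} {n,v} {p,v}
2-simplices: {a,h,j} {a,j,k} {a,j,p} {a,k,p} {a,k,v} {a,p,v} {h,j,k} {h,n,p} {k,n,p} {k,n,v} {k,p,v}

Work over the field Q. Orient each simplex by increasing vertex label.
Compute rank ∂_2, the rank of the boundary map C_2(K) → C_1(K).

n_0=8 n_1=20 n_2=11  [Q]
∂1: piv[ah,aj,ak,al,an,ap,av] rk=7  ker:hj,hk,hn,hp,jk,jp,kl,kn,kp,kv,np,nv,pv
∂2: piv[ahj,ajk,ajp,akp,akv,apv,hjk,hnp,knp,knv] rk=10  ker:kpv
rk∂_2=10

rank∂_2=10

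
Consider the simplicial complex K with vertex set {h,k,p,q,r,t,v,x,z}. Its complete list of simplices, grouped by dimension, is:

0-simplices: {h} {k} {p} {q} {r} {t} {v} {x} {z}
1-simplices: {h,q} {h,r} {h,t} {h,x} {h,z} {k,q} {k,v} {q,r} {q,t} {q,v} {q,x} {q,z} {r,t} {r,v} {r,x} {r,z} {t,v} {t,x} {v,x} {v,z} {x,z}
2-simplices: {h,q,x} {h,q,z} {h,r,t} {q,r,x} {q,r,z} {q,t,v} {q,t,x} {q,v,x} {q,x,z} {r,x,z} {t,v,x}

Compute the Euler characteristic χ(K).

n_0=9 n_1=21 n_2=11
χ=+9−21+11=-1

χ(K)=-1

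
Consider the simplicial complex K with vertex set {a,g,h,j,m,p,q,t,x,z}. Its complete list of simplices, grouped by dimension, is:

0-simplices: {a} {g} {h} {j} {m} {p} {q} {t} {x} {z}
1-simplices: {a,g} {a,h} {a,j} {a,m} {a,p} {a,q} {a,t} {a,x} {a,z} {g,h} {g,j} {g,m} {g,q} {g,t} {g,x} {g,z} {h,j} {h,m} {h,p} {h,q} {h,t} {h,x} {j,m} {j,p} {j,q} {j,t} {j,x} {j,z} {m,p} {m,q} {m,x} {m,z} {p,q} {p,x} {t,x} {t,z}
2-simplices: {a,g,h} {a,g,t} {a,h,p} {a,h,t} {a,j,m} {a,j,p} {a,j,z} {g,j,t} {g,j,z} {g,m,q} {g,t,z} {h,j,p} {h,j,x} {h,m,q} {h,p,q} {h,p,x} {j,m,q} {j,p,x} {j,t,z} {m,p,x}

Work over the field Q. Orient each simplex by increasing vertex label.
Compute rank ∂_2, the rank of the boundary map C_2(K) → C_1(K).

n_0=10 n_1=36 n_2=20  [Q]
∂1: piv[ag,ah,aj,am,ap,aq,at,ax,az] rk=9  ker:gh,gj,gm,gq,gt,gx,gz,hj,hm,hp,hq,ht,hx,jm,jp,jq,jt,jx,jz,mp,mq,mx,mz,pq,px,tx,tz
∂2: piv[agh,agt,ahp,aht,ajm,ajp,ajz,gjt,gjz,gmq,gtz,hjp,hjx,hmq,hpq,hpx,jmq,mpx] rk=18  ker:jpx,jtz
rk∂_2=18

rank∂_2=18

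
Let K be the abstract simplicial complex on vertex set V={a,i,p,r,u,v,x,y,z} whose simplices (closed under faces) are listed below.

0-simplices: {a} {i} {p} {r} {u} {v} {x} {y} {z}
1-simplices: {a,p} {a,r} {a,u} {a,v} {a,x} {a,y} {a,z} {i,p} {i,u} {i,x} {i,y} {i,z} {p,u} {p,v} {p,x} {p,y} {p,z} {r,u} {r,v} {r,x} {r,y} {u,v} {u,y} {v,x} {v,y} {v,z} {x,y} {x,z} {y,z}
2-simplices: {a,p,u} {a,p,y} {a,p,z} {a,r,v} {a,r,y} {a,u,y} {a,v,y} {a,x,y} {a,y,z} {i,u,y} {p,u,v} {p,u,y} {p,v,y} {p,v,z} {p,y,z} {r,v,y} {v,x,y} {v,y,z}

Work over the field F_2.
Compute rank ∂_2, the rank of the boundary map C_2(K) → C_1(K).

rank∂_2=14

n_0=9 n_1=29 n_2=18  [Z2]
∂1: piv[ap,ar,au,av,ax,ay,az,ip] rk=8  ker:iu,ix,iy,iz,pu,pv,px,py,pz,ru,rv,rx,ry,uv,uy,vx,vy,vz,xy,xz,yz
∂2: piv[apu,apy,apz,arv,ary,auy,avy,axy,ayz,iuy,puv,pvy,pvz,vxy] rk=14  ker:puy,pyz,rvy,vyz
rk∂_2=14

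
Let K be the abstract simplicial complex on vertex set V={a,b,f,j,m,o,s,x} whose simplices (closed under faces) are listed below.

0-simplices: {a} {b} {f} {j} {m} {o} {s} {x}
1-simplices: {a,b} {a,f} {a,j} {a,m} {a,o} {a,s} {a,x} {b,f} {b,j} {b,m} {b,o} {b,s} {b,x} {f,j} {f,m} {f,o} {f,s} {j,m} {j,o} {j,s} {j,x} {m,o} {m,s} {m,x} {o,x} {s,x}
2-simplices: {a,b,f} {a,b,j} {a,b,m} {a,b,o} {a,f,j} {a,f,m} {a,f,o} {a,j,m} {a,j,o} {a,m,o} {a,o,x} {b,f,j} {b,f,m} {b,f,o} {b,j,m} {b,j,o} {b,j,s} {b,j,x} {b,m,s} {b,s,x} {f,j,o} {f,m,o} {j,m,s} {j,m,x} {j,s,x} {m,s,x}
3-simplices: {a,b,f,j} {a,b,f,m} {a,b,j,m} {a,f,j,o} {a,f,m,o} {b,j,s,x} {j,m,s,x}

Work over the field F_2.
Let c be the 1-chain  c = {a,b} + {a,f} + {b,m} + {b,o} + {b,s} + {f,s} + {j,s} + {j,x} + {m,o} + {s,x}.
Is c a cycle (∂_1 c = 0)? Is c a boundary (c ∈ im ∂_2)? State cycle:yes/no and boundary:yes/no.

cycle:yes boundary:no

n_0=8 n_1=26 n_2=26 n_3=7  [Z2]
∂1: piv[ab,af,aj,am,ao,as,ax] rk=7  ker:bf,bj,bm,bo,bs,bx,fj,fm,fo,fs,jm,jo,js,jx,mo,ms,mx,ox,sx
∂2: piv[abf,abj,abm,abo,afj,afm,afo,ajm,ajo,amo,aox,bjs,bjx,bms,bsx,jmx] rk=16  ker:bfj,bfm,bfo,bjm,bjo,fjo,fmo,jms,jsx,msx
∂3: piv[abfj,abfm,abjm,afjo,afmo,bjsx,jmsx] rk=7
∂1c = 0
c vs im∂2: residual ≠ 0 ⇒ not boundary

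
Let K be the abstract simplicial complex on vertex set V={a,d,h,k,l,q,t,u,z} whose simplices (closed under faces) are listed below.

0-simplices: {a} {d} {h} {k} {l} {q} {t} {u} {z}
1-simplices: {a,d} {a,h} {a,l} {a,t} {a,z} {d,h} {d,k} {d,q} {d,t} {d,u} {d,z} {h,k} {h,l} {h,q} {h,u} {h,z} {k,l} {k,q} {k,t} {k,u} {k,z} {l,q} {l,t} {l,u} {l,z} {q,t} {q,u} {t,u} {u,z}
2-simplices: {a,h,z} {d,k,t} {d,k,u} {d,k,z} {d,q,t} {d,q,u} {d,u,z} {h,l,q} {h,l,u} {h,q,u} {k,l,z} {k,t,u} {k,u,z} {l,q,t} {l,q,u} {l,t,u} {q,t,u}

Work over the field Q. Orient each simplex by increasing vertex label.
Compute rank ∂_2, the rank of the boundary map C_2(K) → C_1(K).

rank∂_2=13

n_0=9 n_1=29 n_2=17  [Q]
∂1: piv[ad,ah,al,at,az,dk,dq,du] rk=8  ker:dh,dt,dz,hk,hl,hq,hu,hz,kl,kq,kt,ku,kz,lq,lt,lu,lz,qt,qu,tu,uz
∂2: piv[ahz,dkt,dku,dkz,dqt,dqu,duz,hlq,hlu,hqu,klz,ktu,lqt] rk=13  ker:kuz,lqu,ltu,qtu
rk∂_2=13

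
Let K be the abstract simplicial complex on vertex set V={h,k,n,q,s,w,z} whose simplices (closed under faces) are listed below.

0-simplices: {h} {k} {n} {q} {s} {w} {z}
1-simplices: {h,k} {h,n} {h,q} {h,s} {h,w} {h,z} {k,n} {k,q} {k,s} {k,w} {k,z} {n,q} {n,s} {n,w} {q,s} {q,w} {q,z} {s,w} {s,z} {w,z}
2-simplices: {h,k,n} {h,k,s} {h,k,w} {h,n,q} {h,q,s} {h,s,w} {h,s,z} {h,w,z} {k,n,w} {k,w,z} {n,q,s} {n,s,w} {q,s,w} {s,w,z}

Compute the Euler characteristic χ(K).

n_0=7 n_1=20 n_2=14
χ=+7−20+14=1

χ(K)=1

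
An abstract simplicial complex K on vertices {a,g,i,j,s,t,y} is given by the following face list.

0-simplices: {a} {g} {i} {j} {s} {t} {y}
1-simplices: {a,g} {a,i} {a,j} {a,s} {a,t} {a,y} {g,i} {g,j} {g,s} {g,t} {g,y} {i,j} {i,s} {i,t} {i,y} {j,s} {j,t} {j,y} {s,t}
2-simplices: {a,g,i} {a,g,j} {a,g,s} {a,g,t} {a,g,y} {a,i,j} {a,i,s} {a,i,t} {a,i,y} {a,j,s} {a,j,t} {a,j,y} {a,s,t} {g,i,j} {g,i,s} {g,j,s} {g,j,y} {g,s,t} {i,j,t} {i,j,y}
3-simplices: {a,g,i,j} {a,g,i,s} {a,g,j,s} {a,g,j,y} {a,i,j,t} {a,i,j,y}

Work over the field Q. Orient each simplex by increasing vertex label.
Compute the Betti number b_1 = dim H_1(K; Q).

n_0=7 n_1=19 n_2=20 n_3=6  [Q]
∂1: piv[ag,ai,aj,as,at,ay] rk=6  ker:gi,gj,gs,gt,gy,ij,is,it,iy,js,jt,jy,st
∂2: piv[agi,agj,ags,agt,agy,aij,ais,ait,aiy,ajs,ajt,ajy,ast] rk=13  ker:gij,gis,gjs,gjy,gst,ijt,ijy
∂3: piv[agij,agis,agjs,agjy,aijt,aijy] rk=6
b_1=(19−6)−13=0

b_1=0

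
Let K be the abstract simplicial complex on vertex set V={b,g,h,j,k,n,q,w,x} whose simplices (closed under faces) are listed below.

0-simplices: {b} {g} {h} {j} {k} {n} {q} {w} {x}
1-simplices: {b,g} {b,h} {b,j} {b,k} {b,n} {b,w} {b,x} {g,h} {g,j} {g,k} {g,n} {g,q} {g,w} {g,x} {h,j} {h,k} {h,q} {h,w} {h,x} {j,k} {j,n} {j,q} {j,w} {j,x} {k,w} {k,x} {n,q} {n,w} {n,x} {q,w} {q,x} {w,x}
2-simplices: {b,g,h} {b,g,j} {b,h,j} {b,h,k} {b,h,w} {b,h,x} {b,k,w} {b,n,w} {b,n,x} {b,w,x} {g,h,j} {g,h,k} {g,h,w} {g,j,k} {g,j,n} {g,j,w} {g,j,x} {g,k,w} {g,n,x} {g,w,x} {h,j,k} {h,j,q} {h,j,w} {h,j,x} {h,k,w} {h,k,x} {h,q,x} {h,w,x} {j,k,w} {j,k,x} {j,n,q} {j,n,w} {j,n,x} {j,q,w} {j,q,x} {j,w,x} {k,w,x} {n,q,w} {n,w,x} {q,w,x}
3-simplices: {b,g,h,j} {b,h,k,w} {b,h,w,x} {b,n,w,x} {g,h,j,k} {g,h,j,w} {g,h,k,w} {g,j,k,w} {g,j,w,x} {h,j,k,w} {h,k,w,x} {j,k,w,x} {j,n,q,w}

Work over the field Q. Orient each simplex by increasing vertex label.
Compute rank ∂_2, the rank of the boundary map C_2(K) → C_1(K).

rank∂_2=23

n_0=9 n_1=32 n_2=40 n_3=13  [Q]
∂1: piv[bg,bh,bj,bk,bn,bw,bx,gq] rk=8  ker:gh,gj,gk,gn,gw,gx,hj,hk,hq,hw,hx,jk,jn,jq,jw,jx,kw,kx,nq,nw,nx,qw,qx,wx
∂2: piv[bgh,bgj,bhj,bhk,bhw,bhx,bkw,bnw,bnx,bwx,ghk,ghw,gjk,gjn,gjw,gjx,gnx,gwx,hjq,hkx,hqx,jnq,jqw] rk=23  ker:ghj,gkw,hjk,hjw,hjx,hkw,hwx,jkw,jkx,jnw,jnx,jqx,jwx,kwx,nqw,nwx,qwx
∂3: piv[bghj,bhkw,bhwx,bnwx,ghjk,ghjw,ghkw,gjkw,gjwx,hkwx,jkwx,jnqw] rk=12  ker:hjkw
rk∂_2=23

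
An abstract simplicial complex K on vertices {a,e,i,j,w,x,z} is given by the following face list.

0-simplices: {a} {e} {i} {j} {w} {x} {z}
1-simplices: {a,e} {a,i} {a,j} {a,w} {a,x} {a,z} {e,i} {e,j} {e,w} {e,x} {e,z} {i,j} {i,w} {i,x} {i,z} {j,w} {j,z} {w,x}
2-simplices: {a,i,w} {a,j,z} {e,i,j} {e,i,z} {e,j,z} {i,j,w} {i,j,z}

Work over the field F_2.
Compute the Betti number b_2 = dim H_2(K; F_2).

b_2=1

n_0=7 n_1=18 n_2=7  [Z2]
∂1: piv[ae,ai,aj,aw,ax,az] rk=6  ker:ei,ej,ew,ex,ez,ij,iw,ix,iz,jw,jz,wx
∂2: piv[aiw,ajz,eij,eiz,ejz,ijw] rk=6  ker:ijz
b_2=(7−6)−0=1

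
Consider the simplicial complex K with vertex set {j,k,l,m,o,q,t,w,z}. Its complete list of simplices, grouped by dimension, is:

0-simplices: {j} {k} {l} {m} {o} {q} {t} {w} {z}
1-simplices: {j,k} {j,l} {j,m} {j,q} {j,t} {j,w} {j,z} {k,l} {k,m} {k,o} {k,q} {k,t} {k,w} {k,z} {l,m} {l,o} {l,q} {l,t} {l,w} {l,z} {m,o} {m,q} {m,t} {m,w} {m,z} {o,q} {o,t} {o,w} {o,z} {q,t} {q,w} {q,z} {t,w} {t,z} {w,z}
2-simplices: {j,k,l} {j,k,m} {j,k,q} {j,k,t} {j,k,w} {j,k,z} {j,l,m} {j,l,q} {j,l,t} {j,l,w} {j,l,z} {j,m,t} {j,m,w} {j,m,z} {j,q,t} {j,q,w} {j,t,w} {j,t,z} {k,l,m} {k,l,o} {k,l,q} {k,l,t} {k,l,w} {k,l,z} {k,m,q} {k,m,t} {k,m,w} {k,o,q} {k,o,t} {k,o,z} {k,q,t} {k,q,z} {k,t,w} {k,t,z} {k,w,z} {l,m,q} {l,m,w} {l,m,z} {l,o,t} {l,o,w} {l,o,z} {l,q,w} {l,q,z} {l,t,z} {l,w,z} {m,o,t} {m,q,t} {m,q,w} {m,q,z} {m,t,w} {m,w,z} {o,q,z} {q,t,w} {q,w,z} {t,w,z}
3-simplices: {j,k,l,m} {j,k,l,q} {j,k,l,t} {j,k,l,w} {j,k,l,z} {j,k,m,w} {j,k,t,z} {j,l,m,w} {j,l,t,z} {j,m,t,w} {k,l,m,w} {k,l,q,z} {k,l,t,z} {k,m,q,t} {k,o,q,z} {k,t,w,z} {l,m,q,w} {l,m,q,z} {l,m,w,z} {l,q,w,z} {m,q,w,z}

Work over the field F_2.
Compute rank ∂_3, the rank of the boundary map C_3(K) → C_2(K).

rank∂_3=18

n_0=9 n_1=35 n_2=55 n_3=21  [Z2]
∂1: piv[jk,jl,jm,jq,jt,jw,jz,ko] rk=8  ker:kl,km,kq,kt,kw,kz,lm,lo,lq,lt,lw,lz,mo,mq,mt,mw,mz,oq,ot,ow,oz,qt,qw,qz,tw,tz,wz
∂2: piv[jkl,jkm,jkq,jkt,jkw,jkz,jlm,jlq,jlt,jlw,jlz,jmt,jmw,jmz,jqt,jqw,jtw,jtz,klo,kmq,koq,kot,koz,kqz,kwz,low,mot] rk=27  ker:klm,klq,klt,klw,klz,kmt,kmw,kqt,ktw,ktz,lmq,lmw,lmz,lot,loz,lqw,lqz,ltz,lwz,mqt,mqw,mqz,mtw,mwz,oqz,qtw,qwz,twz
∂3: piv[jklm,jklq,jklt,jklw,jklz,jkmw,jktz,jlmw,jltz,jmtw,klqz,kmqt,koqz,ktwz,lmqw,lmqz,lmwz,lqwz] rk=18  ker:klmw,kltz,mqwz
rk∂_3=18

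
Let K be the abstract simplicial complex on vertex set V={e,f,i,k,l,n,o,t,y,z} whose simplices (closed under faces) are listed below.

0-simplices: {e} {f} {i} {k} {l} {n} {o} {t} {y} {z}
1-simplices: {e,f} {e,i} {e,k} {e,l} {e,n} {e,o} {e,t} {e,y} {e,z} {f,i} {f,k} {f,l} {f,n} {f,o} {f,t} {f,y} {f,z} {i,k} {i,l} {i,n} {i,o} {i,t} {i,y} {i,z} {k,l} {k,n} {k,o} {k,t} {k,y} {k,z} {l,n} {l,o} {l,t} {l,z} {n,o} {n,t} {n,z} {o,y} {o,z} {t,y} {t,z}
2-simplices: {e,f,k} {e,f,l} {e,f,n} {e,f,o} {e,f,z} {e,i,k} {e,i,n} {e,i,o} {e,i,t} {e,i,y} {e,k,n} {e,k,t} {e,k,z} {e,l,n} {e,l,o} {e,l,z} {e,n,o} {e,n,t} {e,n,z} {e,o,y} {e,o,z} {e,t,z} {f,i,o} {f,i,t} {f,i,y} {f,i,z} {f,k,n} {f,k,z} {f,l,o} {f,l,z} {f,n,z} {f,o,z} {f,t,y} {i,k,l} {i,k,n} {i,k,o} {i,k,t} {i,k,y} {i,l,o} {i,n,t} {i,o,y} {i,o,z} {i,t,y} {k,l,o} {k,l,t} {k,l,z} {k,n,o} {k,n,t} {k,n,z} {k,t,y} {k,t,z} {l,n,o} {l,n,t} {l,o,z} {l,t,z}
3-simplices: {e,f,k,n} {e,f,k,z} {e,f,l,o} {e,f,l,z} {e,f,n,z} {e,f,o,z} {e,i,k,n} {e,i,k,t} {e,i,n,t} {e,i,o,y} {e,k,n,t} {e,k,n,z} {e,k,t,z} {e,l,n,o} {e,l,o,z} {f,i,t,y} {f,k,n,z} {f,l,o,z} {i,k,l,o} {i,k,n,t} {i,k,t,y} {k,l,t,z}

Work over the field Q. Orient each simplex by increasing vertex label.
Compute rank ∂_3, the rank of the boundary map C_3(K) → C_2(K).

rank∂_3=19

n_0=10 n_1=41 n_2=55 n_3=22  [Q]
∂1: piv[ef,ei,ek,el,en,eo,et,ey,ez] rk=9  ker:fi,fk,fl,fn,fo,ft,fy,fz,ik,il,in,io,it,iy,iz,kl,kn,ko,kt,ky,kz,ln,lo,lt,lz,no,nt,nz,oy,oz,ty,tz
∂2: piv[efk,efl,efn,efo,efz,eik,ein,eio,eit,eiy,ekn,ekt,ekz,eln,elo,elz,eno,ent,enz,eoy,eoz,etz,fio,fit,fiy,fiz,fty,ikl,iko,iky,ilo,klt] rk=32  ker:fkn,fkz,flo,flz,fnz,foz,ikn,ikt,int,ioy,ioz,ity,klo,klz,kno,knt,knz,kty,ktz,lno,lnt,loz,ltz
∂3: piv[efkn,efkz,eflo,eflz,efnz,efoz,eikn,eikt,eint,eioy,eknt,eknz,ektz,elno,eloz,fity,iklo,ikty,kltz] rk=19  ker:fknz,floz,iknt
rk∂_3=19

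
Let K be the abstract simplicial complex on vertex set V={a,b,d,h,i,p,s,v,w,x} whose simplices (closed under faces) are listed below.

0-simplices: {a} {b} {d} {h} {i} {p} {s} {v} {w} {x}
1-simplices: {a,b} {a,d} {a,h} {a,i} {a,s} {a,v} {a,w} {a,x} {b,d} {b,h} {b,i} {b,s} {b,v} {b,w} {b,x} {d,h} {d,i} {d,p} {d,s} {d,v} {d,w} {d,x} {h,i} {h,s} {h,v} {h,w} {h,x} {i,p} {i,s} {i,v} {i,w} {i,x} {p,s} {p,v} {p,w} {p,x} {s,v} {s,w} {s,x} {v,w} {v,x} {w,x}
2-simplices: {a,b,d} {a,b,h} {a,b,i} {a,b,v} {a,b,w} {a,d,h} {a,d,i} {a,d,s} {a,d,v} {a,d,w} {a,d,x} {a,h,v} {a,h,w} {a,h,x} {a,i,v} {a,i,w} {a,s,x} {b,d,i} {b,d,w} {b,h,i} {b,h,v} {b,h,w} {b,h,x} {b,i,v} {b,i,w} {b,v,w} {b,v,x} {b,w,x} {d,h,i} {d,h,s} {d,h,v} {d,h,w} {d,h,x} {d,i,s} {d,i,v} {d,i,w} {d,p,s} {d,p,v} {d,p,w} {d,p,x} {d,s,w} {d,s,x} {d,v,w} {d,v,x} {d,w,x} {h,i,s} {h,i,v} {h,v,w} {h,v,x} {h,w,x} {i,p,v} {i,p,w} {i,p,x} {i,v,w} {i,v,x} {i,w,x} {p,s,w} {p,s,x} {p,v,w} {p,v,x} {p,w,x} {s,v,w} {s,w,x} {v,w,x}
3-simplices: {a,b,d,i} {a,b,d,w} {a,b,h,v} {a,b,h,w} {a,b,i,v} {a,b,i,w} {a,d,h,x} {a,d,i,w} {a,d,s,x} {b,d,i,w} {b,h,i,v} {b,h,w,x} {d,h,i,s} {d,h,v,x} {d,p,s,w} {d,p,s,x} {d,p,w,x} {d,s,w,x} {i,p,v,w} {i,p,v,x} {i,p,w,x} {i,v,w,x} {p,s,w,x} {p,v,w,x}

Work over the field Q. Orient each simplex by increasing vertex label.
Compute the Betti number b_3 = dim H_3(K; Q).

n_0=10 n_1=42 n_2=64 n_3=24  [Q]
∂1: piv[ab,ad,ah,ai,as,av,aw,ax,dp] rk=9  ker:bd,bh,bi,bs,bv,bw,bx,dh,di,ds,dv,dw,dx,hi,hs,hv,hw,hx,ip,is,iv,iw,ix,ps,pv,pw,px,sv,sw,sx,vw,vx,wx
∂2: piv[abd,abh,abi,abv,abw,adh,adi,ads,adv,adw,adx,ahv,ahw,ahx,aiv,aiw,asx,bhi,bhx,bvw,bvx,bwx,dhs,dis,dps,dpv,dpw,dpx,dsw,ipv,ipx,svw] rk=32  ker:bdi,bdw,bhv,bhw,biv,biw,dhi,dhv,dhw,dhx,div,diw,dsx,dvw,dvx,dwx,his,hiv,hvw,hvx,hwx,ipw,ivw,ivx,iwx,psw,psx,pvw,pvx,pwx,swx,vwx
∂3: piv[abdi,abdw,abhv,abhw,abiv,abiw,adhx,adiw,adsx,bhiv,bhwx,dhis,dhvx,dpsw,dpsx,dpwx,dswx,ipvw,ipvx,ipwx,ivwx] rk=21  ker:bdiw,pswx,pvwx
b_3=(24−21)−0=3

b_3=3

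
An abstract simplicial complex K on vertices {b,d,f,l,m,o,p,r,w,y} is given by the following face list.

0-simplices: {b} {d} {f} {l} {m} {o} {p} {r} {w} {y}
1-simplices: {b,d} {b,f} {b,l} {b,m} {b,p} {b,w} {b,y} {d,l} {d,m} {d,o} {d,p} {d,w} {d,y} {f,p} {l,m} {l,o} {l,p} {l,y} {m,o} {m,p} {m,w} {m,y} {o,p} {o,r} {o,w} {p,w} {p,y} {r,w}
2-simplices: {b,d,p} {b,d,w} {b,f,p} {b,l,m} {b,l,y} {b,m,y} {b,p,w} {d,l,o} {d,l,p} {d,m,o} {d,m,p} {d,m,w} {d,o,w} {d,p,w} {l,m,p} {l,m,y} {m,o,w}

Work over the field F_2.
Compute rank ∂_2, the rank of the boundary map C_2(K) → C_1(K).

n_0=10 n_1=28 n_2=17  [Z2]
∂1: piv[bd,bf,bl,bm,bp,bw,by,do,or] rk=9  ker:dl,dm,dp,dw,dy,fp,lm,lo,lp,ly,mo,mp,mw,my,op,ow,pw,py,rw
∂2: piv[bdp,bdw,bfp,blm,bly,bmy,bpw,dlo,dlp,dmo,dmp,dmw,dow,lmp] rk=14  ker:dpw,lmy,mow
rk∂_2=14

rank∂_2=14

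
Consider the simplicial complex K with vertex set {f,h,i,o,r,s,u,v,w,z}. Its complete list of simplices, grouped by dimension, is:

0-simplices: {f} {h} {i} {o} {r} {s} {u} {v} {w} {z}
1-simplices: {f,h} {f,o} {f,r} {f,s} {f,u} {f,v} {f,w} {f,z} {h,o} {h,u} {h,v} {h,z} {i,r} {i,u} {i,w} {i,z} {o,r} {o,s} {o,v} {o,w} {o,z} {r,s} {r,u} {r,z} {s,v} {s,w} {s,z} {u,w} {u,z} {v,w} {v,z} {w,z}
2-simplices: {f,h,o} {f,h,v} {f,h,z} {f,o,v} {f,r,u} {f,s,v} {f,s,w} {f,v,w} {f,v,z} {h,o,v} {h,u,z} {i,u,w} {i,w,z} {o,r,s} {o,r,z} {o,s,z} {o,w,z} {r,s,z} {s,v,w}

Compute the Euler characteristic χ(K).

n_0=10 n_1=32 n_2=19
χ=+10−32+19=-3

χ(K)=-3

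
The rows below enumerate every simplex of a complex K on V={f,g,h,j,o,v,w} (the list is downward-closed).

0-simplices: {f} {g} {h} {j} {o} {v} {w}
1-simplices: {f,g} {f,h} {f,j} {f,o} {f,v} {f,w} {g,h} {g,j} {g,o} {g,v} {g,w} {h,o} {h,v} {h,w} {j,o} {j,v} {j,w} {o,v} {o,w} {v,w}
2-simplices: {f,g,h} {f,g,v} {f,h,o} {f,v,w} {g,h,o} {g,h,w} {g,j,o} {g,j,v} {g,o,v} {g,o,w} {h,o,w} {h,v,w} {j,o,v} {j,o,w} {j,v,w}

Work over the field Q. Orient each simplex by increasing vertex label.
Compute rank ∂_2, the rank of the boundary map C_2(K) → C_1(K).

n_0=7 n_1=20 n_2=15  [Q]
∂1: piv[fg,fh,fj,fo,fv,fw] rk=6  ker:gh,gj,go,gv,gw,ho,hv,hw,jo,jv,jw,ov,ow,vw
∂2: piv[fgh,fgv,fho,fvw,gho,ghw,gjo,gjv,gov,gow,hvw,jow,jvw] rk=13  ker:how,jov
rk∂_2=13

rank∂_2=13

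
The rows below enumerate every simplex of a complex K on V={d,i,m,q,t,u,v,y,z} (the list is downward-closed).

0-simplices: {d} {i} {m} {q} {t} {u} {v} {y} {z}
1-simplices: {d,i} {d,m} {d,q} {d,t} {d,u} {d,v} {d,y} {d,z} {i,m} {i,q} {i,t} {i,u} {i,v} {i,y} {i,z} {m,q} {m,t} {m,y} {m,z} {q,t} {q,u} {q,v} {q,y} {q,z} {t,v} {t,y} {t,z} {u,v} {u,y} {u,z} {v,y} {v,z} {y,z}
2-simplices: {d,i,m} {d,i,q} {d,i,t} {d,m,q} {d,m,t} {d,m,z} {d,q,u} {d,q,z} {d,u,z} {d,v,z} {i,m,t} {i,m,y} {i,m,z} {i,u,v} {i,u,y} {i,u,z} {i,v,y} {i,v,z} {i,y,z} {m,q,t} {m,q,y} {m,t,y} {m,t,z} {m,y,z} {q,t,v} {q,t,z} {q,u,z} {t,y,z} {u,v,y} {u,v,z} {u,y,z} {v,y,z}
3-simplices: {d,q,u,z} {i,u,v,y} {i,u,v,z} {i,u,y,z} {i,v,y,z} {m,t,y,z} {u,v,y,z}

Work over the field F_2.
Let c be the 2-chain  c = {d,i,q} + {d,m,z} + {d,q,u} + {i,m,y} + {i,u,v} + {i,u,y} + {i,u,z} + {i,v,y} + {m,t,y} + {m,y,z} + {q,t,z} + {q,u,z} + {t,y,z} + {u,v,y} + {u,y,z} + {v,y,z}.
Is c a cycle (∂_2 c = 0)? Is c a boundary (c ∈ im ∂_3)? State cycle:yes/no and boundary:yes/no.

cycle:no boundary:no

n_0=9 n_1=33 n_2=32 n_3=7  [Z2]
∂1: piv[di,dm,dq,dt,du,dv,dy,dz] rk=8  ker:im,iq,it,iu,iv,iy,iz,mq,mt,my,mz,qt,qu,qv,qy,qz,tv,ty,tz,uv,uy,uz,vy,vz,yz
∂2: piv[dim,diq,dit,dmq,dmt,dmz,dqu,dqz,duz,dvz,imy,imz,iuv,iuy,iuz,ivy,ivz,iyz,mqt,mqy,mty,mtz,qtv] rk=23  ker:imt,myz,qtz,quz,tyz,uvy,uvz,uyz,vyz
∂3: piv[dquz,iuvy,iuvz,iuyz,ivyz,mtyz] rk=6  ker:uvyz
∂2c = {d,i} + {d,m} + {d,u} + {d,z} + {i,m} + {i,q} + {i,u} + {i,y} + {i,z} + {m,t} + {m,y} + {q,t} + {u,y} + {u,z} + {v,y} + {v,z}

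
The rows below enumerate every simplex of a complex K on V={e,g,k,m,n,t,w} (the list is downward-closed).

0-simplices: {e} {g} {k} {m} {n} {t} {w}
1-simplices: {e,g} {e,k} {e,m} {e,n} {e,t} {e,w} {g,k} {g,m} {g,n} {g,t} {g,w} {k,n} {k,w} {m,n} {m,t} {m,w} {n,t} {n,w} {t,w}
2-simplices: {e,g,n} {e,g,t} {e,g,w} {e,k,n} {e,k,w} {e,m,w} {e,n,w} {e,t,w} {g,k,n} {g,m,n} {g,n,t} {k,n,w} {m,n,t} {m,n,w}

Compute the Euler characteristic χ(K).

n_0=7 n_1=19 n_2=14
χ=+7−19+14=2

χ(K)=2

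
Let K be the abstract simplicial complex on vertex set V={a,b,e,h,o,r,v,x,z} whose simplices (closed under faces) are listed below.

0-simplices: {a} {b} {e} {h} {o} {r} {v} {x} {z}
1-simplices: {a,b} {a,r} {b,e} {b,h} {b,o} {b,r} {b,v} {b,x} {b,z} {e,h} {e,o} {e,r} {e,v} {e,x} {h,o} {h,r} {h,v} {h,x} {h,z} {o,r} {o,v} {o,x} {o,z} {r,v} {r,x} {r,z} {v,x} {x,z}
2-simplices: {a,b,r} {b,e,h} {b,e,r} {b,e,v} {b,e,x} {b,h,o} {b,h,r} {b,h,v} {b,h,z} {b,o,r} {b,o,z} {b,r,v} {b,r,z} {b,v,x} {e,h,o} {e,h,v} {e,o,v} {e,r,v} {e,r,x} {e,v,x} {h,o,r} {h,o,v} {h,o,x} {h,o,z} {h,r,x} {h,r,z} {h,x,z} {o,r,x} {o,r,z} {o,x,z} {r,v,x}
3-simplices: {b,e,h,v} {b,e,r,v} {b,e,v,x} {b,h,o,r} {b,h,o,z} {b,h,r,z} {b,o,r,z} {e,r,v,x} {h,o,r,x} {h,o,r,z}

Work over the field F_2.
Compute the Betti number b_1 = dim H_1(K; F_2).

b_1=0

n_0=9 n_1=28 n_2=31 n_3=10  [Z2]
∂1: piv[ab,ar,be,bh,bo,bv,bx,bz] rk=8  ker:br,eh,eo,er,ev,ex,ho,hr,hv,hx,hz,or,ov,ox,oz,rv,rx,rz,vx,xz
∂2: piv[abr,beh,ber,bev,bex,bho,bhr,bhv,bhz,bor,boz,brv,brz,bvx,eho,eov,erx,hox,hrx,hxz] rk=20  ker:ehv,erv,evx,hor,hov,hoz,hrz,orx,orz,oxz,rvx
∂3: piv[behv,berv,bevx,bhor,bhoz,bhrz,borz,ervx,horx] rk=9  ker:horz
b_1=(28−8)−20=0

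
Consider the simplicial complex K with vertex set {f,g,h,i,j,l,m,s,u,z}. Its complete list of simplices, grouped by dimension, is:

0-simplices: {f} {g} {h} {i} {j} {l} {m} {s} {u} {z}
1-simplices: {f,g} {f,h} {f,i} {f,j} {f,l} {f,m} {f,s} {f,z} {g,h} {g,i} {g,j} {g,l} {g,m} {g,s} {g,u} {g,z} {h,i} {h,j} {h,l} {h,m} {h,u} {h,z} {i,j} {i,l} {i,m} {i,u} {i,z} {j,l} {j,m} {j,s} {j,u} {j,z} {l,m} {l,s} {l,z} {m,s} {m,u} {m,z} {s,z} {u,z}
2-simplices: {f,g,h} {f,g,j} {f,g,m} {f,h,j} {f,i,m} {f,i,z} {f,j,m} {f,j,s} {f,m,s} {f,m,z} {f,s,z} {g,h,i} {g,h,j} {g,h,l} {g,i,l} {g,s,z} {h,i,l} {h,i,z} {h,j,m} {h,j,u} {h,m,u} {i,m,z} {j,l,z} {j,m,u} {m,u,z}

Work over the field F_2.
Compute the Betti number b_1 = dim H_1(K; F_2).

b_1=10

n_0=10 n_1=40 n_2=25  [Z2]
∂1: piv[fg,fh,fi,fj,fl,fm,fs,fz,gu] rk=9  ker:gh,gi,gj,gl,gm,gs,gz,hi,hj,hl,hm,hu,hz,ij,il,im,iu,iz,jl,jm,js,ju,jz,lm,ls,lz,ms,mu,mz,sz,uz
∂2: piv[fgh,fgj,fgm,fhj,fim,fiz,fjm,fjs,fms,fmz,fsz,ghi,ghl,gil,gsz,hiz,hjm,hju,hmu,jlz,muz] rk=21  ker:ghj,hil,imz,jmu
b_1=(40−9)−21=10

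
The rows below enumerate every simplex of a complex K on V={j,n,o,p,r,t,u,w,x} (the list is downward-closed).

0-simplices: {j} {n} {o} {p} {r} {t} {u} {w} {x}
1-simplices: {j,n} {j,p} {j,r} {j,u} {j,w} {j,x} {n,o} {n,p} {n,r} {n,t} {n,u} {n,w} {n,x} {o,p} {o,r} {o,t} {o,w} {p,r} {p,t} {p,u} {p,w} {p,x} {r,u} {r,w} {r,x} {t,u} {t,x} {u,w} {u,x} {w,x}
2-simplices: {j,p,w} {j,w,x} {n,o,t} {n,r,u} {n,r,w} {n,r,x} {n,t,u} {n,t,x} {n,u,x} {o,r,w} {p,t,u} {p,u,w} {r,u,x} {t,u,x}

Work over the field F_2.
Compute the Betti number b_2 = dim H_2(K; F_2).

n_0=9 n_1=30 n_2=14  [Z2]
∂1: piv[jn,jp,jr,ju,jw,jx,no,nt] rk=8  ker:np,nr,nu,nw,nx,op,or,ot,ow,pr,pt,pu,pw,px,ru,rw,rx,tu,tx,uw,ux,wx
∂2: piv[jpw,jwx,not,nru,nrw,nrx,ntu,ntx,nux,orw,ptu,puw] rk=12  ker:rux,tux
b_2=(14−12)−0=2

b_2=2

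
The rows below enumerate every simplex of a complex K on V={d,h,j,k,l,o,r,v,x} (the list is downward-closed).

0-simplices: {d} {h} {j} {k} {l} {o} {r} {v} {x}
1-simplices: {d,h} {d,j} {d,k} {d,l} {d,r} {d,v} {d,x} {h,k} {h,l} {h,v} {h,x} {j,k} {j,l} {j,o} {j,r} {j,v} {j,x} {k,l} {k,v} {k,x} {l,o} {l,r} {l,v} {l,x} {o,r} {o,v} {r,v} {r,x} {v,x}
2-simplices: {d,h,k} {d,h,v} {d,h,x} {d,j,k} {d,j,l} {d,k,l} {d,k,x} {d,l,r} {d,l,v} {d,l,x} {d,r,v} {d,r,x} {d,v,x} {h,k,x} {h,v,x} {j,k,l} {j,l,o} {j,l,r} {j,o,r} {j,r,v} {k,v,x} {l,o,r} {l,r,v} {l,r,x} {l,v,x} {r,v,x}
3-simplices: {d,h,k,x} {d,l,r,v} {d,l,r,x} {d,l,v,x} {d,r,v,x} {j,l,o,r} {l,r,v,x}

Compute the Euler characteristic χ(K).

χ(K)=-1

n_0=9 n_1=29 n_2=26 n_3=7
χ=+9−29+26−7=-1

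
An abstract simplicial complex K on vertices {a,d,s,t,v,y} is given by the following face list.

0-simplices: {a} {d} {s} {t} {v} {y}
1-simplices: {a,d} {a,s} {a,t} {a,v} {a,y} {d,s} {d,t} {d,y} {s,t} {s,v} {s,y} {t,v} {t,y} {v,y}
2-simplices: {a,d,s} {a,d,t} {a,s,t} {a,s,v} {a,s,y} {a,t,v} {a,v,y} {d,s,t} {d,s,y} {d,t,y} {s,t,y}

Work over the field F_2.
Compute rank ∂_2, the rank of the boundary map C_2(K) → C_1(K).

n_0=6 n_1=14 n_2=11  [Z2]
∂1: piv[ad,as,at,av,ay] rk=5  ker:ds,dt,dy,st,sv,sy,tv,ty,vy
∂2: piv[ads,adt,ast,asv,asy,atv,avy,dsy,dty] rk=9  ker:dst,sty
rk∂_2=9

rank∂_2=9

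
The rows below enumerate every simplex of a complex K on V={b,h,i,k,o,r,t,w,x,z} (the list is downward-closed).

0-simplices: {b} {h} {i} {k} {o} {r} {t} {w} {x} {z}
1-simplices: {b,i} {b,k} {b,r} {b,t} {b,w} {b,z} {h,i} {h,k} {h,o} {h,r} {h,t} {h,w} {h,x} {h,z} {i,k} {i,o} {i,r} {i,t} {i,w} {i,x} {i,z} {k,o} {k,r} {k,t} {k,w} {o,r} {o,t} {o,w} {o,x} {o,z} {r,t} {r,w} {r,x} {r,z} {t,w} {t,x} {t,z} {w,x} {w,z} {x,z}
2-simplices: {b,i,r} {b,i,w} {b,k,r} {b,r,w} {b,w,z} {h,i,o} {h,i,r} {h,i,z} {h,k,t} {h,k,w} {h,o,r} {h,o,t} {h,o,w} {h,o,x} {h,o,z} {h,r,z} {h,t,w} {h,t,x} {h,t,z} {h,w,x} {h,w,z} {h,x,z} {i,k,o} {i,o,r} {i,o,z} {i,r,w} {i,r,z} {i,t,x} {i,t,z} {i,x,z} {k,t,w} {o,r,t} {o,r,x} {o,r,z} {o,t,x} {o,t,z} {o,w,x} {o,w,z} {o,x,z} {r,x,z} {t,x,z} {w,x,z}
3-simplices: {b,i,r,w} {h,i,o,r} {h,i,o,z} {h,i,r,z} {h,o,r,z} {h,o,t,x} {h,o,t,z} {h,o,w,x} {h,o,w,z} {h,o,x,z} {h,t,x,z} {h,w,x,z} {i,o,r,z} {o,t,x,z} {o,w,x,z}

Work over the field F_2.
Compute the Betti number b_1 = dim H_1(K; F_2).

n_0=10 n_1=40 n_2=42 n_3=15  [Z2]
∂1: piv[bi,bk,br,bt,bw,bz,hi,ho,hx] rk=9  ker:hk,hr,ht,hw,hz,ik,io,ir,it,iw,ix,iz,ko,kr,kt,kw,or,ot,ow,ox,oz,rt,rw,rx,rz,tw,tx,tz,wx,wz,xz
∂2: piv[bir,biw,bkr,brw,bwz,hio,hir,hiz,hkt,hkw,hor,hot,how,hox,hoz,hrz,htw,htx,htz,hwx,hwz,hxz,iko,itx,itz,ort,orx] rk=27  ker:ior,ioz,irw,irz,ixz,ktw,orz,otx,otz,owx,owz,oxz,rxz,txz,wxz
∂3: piv[birw,hior,hioz,hirz,horz,hotx,hotz,howx,howz,hoxz,htxz,hwxz] rk=12  ker:iorz,otxz,owxz
b_1=(40−9)−27=4

b_1=4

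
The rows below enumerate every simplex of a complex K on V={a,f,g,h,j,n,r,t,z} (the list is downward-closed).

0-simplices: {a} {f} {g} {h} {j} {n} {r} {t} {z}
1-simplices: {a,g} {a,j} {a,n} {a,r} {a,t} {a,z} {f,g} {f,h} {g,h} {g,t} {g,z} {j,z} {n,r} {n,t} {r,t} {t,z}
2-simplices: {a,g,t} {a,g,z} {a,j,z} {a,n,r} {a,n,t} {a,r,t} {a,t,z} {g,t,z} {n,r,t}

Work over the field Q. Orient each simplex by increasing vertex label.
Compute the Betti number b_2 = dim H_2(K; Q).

n_0=9 n_1=16 n_2=9  [Q]
∂1: piv[ag,aj,an,ar,at,az,fg,fh] rk=8  ker:gh,gt,gz,jz,nr,nt,rt,tz
∂2: piv[agt,agz,ajz,anr,ant,art,atz] rk=7  ker:gtz,nrt
b_2=(9−7)−0=2

b_2=2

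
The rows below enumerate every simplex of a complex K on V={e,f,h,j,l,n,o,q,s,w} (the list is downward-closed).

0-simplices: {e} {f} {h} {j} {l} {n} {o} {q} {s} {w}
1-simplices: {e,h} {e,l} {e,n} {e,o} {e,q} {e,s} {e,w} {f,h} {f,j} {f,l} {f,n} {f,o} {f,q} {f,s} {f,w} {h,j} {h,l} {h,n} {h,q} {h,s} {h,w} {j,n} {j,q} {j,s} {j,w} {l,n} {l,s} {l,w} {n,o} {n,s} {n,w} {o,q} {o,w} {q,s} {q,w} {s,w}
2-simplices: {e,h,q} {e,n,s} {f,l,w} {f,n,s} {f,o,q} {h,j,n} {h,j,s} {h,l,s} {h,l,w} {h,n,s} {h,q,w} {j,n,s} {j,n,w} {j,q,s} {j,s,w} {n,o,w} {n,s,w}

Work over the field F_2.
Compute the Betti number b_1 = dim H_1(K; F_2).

b_1=12

n_0=10 n_1=36 n_2=17  [Z2]
∂1: piv[eh,el,en,eo,eq,es,ew,fh,fj] rk=9  ker:fl,fn,fo,fq,fs,fw,hj,hl,hn,hq,hs,hw,jn,jq,js,jw,ln,ls,lw,no,ns,nw,oq,ow,qs,qw,sw
∂2: piv[ehq,ens,flw,fns,foq,hjn,hjs,hls,hlw,hns,hqw,jnw,jqs,jsw,now] rk=15  ker:jns,nsw
b_1=(36−9)−15=12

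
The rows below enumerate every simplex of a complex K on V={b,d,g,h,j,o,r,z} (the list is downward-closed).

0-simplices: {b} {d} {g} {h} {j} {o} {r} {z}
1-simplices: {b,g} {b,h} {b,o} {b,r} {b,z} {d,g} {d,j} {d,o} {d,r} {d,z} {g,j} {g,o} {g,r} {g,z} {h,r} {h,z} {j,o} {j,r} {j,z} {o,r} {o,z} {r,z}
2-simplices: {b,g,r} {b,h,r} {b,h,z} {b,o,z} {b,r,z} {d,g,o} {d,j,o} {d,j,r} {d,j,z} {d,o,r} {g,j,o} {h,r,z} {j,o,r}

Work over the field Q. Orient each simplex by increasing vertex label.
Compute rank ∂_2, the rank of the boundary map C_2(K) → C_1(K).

n_0=8 n_1=22 n_2=13  [Q]
∂1: piv[bg,bh,bo,br,bz,dg,dj] rk=7  ker:do,dr,dz,gj,go,gr,gz,hr,hz,jo,jr,jz,or,oz,rz
∂2: piv[bgr,bhr,bhz,boz,brz,dgo,djo,djr,djz,dor,gjo] rk=11  ker:hrz,jor
rk∂_2=11

rank∂_2=11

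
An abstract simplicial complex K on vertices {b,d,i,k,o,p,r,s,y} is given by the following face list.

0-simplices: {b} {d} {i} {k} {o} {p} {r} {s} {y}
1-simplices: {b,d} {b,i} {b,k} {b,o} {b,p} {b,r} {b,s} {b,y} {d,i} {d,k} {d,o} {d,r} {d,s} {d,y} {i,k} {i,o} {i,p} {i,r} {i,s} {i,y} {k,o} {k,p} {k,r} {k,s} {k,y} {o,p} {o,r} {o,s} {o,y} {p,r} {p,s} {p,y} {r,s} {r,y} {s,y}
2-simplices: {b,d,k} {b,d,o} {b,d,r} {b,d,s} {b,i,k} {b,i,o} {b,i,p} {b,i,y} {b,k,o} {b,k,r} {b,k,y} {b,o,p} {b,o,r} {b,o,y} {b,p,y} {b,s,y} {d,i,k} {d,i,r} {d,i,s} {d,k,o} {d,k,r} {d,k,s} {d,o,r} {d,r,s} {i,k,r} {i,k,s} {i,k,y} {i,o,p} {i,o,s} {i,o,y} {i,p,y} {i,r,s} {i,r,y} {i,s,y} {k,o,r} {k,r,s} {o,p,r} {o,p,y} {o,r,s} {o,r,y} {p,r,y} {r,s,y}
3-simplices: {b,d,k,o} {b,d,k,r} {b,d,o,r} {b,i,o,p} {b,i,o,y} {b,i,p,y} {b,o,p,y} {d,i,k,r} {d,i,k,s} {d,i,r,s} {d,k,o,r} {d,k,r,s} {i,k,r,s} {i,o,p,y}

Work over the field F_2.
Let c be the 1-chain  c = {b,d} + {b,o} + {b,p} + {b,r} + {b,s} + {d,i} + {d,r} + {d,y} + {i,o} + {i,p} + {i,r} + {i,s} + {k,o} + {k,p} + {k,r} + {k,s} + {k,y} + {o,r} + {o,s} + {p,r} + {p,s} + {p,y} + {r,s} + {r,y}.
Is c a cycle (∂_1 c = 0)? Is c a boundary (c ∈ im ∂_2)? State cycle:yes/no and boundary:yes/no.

cycle:no boundary:no

n_0=9 n_1=35 n_2=42 n_3=14  [Z2]
∂1: piv[bd,bi,bk,bo,bp,br,bs,by] rk=8  ker:di,dk,do,dr,ds,dy,ik,io,ip,ir,is,iy,ko,kp,kr,ks,ky,op,or,os,oy,pr,ps,py,rs,ry,sy
∂2: piv[bdk,bdo,bdr,bds,bik,bio,bip,biy,bko,bkr,bky,bop,bor,boy,bpy,bsy,dik,dir,dis,dks,drs,ios,iry,opr] rk=24  ker:dko,dkr,dor,ikr,iks,iky,iop,ioy,ipy,irs,isy,kor,krs,opy,ors,ory,pry,rsy
∂3: piv[bdko,bdkr,bdor,biop,bioy,bipy,bopy,dikr,diks,dirs,dkor,dkrs] rk=12  ker:ikrs,iopy
∂1c = {b} + {i} + {k} + {o}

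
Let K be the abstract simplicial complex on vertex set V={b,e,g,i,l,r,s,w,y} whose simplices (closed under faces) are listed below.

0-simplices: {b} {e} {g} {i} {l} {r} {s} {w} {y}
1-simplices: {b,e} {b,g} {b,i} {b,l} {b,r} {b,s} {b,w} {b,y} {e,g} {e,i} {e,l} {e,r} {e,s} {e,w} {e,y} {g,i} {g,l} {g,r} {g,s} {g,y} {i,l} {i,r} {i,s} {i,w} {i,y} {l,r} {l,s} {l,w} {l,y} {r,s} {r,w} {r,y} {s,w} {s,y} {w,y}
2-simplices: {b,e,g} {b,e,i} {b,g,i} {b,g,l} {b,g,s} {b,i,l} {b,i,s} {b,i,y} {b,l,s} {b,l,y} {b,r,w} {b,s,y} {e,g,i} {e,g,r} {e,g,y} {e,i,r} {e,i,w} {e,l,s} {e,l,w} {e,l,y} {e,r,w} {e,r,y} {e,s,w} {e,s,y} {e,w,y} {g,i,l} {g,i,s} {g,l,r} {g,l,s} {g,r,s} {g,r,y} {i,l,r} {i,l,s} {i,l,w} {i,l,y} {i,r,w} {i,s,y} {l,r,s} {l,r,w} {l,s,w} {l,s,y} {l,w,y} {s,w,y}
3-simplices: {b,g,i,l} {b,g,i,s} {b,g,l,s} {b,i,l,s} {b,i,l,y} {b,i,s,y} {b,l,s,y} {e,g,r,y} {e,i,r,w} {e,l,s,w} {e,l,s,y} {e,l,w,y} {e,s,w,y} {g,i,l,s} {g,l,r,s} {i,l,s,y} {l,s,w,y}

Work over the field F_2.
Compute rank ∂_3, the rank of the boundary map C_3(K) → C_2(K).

rank∂_3=14

n_0=9 n_1=35 n_2=43 n_3=17  [Z2]
∂1: piv[be,bg,bi,bl,br,bs,bw,by] rk=8  ker:eg,ei,el,er,es,ew,ey,gi,gl,gr,gs,gy,il,ir,is,iw,iy,lr,ls,lw,ly,rs,rw,ry,sw,sy,wy
∂2: piv[beg,bei,bgi,bgl,bgs,bil,bis,biy,bls,bly,brw,bsy,egr,egy,eir,eiw,els,elw,ely,erw,ery,esw,ewy,glr,grs,ilw] rk=26  ker:egi,esy,gil,gis,gls,gry,ilr,ils,ily,irw,isy,lrs,lrw,lsw,lsy,lwy,swy
∂3: piv[bgil,bgis,bgls,bils,bily,bisy,blsy,egry,eirw,elsw,elsy,elwy,eswy,glrs] rk=14  ker:gils,ilsy,lswy
rk∂_3=14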